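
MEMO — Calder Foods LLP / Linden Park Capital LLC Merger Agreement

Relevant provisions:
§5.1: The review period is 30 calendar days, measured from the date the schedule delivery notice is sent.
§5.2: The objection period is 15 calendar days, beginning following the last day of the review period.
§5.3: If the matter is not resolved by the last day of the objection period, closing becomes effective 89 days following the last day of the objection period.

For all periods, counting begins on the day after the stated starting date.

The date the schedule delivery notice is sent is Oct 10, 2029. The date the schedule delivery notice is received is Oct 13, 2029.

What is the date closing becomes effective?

The last day of the review period: Oct 10, 2029 + 30 days = Nov 9, 2029.
Adding 15 calendar days to Nov 9, 2029 gives Nov 24, 2029, which is the last day of the objection period.
The date closing becomes effective: 89 calendar days after Nov 24, 2029 is Feb 21, 2030.

Feb 21, 2030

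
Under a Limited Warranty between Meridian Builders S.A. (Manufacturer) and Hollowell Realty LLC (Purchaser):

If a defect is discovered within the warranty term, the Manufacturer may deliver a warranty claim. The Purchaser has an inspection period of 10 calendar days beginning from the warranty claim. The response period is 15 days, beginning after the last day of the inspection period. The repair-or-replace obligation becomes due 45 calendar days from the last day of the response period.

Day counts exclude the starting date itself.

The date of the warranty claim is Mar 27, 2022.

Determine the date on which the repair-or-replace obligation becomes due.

Jun 5, 2022

Adding 10 calendar days to Mar 27, 2022 gives Apr 6, 2022, which is the last day of the inspection period.
The last day of the response period: Apr 6, 2022 + 15 days = Apr 21, 2022.
The date on which the repair-or-replace obligation becomes due: Apr 21, 2022 + 45 days = Jun 5, 2022.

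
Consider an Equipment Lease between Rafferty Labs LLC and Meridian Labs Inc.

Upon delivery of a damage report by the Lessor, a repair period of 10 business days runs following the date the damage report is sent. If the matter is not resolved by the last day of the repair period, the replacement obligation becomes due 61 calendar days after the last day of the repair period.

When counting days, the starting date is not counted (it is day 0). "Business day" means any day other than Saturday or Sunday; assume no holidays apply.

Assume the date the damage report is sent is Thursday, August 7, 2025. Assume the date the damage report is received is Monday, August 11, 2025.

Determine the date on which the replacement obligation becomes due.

The last day of the repair period: counting 10 business days from Thursday, August 7, 2025 (Aug 8, Aug 11, Aug 12, Aug 13, Aug 14, Aug 15, Aug 18, Aug 19, Aug 20, Aug 21, skipping weekends) reaches Thursday, August 21, 2025.
The date on which the replacement obligation becomes due: 61 calendar days after August 21, 2025 is October 21, 2025.

October 21, 2025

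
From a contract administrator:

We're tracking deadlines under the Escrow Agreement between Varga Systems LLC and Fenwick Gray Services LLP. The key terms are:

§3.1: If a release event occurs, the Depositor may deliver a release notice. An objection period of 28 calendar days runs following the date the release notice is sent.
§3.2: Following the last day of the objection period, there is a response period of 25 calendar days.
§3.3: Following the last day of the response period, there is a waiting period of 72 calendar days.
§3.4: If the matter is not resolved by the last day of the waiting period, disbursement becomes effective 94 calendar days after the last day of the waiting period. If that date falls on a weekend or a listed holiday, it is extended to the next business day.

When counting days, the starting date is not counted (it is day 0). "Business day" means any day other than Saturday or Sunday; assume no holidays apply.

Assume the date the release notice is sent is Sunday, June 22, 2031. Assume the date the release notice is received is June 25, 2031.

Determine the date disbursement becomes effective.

January 27, 2032

The last day of the objection period: June 22, 2031 + 28 days = July 20, 2031.
The last day of the response period: July 20, 2031 + 25 days = August 14, 2031.
The last day of the waiting period: 72 calendar days after August 14, 2031 is October 25, 2031.
The date disbursement becomes effective: 94 calendar days after October 25, 2031 is January 27, 2032. January 27, 2032 is a Tuesday, so no roll-forward applies.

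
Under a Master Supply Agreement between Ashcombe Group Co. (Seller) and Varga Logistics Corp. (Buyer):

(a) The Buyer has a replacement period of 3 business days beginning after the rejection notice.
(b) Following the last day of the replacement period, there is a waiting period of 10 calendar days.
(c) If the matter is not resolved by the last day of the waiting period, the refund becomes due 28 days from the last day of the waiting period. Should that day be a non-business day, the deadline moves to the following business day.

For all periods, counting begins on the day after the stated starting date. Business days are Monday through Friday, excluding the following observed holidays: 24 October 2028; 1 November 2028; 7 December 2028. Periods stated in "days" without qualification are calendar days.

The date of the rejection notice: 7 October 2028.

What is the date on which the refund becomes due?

20 November 2028

The last day of the replacement period: 3 business days after Saturday, 7 October 2028, skipping weekends — Oct 9, Oct 10, Oct 11 — lands on Wednesday, 11 October 2028.
The last day of the waiting period: 10 calendar days after 11 October 2028 is 21 October 2028.
The date on which the refund becomes due: 21 October 2028 + 28 days = 18 November 2028. That falls on a Saturday, so it rolls to the next business day, Monday, 20 November 2028.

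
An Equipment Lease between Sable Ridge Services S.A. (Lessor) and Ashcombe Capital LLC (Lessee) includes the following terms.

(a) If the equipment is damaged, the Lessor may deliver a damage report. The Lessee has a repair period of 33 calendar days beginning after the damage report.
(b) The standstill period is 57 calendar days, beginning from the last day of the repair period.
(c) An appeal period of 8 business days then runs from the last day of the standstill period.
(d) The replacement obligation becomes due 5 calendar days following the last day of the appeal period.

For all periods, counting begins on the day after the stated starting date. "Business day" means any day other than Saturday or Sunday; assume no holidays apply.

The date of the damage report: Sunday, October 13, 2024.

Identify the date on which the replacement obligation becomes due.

January 27, 2025

The last day of the repair period: 33 calendar days after October 13, 2024 is November 15, 2024.
The last day of the standstill period: 57 calendar days after November 15, 2024 is January 11, 2025.
The last day of the appeal period: 8 business days after Saturday, January 11, 2025, skipping weekends — Jan 13, Jan 14, Jan 15, Jan 16, Jan 17, Jan 20, Jan 21, Jan 22 — lands on Wednesday, January 22, 2025.
The date on which the replacement obligation becomes due: 5 calendar days after January 22, 2025 is January 27, 2025.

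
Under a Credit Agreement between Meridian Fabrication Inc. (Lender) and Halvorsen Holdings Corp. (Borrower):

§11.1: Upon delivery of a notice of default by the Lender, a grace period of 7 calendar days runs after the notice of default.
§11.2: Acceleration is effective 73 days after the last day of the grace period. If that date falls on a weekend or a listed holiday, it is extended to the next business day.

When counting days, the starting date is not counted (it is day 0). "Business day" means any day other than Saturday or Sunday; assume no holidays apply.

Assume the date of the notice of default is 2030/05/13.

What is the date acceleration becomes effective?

2030/08/01

The last day of the grace period: 7 calendar days after 2030/05/13 is 2030/05/20.
The date acceleration becomes effective: 73 calendar days after 2030/05/20 is 2030/08/01. 2030/08/01 is a Thursday, so no roll-forward applies.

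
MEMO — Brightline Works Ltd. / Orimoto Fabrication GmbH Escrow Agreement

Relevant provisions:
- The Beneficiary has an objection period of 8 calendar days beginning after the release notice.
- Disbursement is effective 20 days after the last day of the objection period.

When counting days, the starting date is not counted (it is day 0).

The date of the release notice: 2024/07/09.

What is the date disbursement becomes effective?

2024/08/06

The last day of the objection period: 2024/07/09 + 8 days = 2024/07/17.
The date disbursement becomes effective: 2024/07/17 + 20 days = 2024/08/06.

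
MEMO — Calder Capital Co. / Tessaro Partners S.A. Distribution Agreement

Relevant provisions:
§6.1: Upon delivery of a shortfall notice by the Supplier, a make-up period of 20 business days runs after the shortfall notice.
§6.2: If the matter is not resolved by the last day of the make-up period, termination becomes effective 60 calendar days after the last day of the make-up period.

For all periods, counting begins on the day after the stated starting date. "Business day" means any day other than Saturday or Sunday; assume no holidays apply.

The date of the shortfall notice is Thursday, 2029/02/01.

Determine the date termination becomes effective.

The last day of the make-up period: 20 business days after Thursday, 2029/02/01, skipping weekends — Feb 2, Feb 5, Feb 6, Feb 7, …, Feb 27, Feb 28, Mar 1 — lands on Thursday, 2029/03/01.
The date termination becomes effective: 60 calendar days after 2029/03/01 is 2029/04/30.

2029/04/30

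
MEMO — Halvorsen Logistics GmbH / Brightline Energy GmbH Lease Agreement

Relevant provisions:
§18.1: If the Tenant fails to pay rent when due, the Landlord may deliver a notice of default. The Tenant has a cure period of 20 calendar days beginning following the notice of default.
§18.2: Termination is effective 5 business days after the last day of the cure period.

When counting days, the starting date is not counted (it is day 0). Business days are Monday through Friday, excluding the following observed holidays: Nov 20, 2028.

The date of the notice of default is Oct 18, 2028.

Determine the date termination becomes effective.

The last day of the cure period: 20 calendar days after Oct 18, 2028 is Nov 7, 2028.
The date termination becomes effective: counting 5 business days from Tuesday, Nov 7, 2028 (Nov 8, Nov 9, Nov 10, Nov 13, Nov 14, skipping weekends) reaches Tuesday, Nov 14, 2028.

Nov 14, 2028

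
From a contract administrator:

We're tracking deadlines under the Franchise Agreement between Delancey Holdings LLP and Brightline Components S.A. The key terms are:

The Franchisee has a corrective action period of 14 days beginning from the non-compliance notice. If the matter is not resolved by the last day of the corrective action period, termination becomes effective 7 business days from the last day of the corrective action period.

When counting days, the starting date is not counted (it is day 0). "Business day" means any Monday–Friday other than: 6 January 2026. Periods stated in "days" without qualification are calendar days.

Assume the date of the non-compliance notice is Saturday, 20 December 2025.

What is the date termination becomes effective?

14 January 2026

Adding 14 calendar days to 20 December 2025 gives 3 January 2026, which is the last day of the corrective action period.
From Saturday, 3 January 2026, 7 business days (Jan 5, Jan 7, Jan 8, Jan 9, Jan 12, Jan 13, Jan 14, skipping weekends and the listed holiday on Jan 6) brings us to Wednesday, 14 January 2026, which is the date termination becomes effective.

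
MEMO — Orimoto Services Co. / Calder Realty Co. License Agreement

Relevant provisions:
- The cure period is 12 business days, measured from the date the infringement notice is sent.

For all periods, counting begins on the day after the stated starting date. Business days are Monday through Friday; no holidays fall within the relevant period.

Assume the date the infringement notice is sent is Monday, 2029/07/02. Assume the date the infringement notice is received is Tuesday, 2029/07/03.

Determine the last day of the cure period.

2029/07/18

From Monday, 2029/07/02, 12 business days (Jul 3, Jul 4, Jul 5, Jul 6, …, Jul 16, Jul 17, Jul 18, skipping weekends) brings us to Wednesday, 2029/07/18, which is the last day of the cure period.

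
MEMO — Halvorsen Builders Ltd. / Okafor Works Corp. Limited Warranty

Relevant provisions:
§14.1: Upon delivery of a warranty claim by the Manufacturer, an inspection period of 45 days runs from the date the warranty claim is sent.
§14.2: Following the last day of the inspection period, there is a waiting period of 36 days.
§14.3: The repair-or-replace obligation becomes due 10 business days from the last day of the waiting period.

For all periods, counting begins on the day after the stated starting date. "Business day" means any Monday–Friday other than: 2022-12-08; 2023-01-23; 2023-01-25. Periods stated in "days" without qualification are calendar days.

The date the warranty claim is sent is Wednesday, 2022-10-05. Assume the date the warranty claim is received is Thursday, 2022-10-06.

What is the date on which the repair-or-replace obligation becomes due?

2023-01-06

The last day of the inspection period: 2022-10-05 + 45 days = 2022-11-19.
The last day of the waiting period: 2022-11-19 + 36 days = 2022-12-25.
From Sunday, 2022-12-25, 10 business days (Dec 26, Dec 27, Dec 28, Dec 29, Dec 30, Jan 2, Jan 3, Jan 4, Jan 5, Jan 6, skipping weekends) brings us to Friday, 2023-01-06, which is the date on which the repair-or-replace obligation becomes due.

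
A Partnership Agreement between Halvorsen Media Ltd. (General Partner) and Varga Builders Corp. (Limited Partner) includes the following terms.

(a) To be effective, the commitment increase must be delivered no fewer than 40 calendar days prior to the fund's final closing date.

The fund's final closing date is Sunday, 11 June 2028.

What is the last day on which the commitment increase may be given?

Counting back 40 calendar days from 11 June 2028 gives 2 May 2028.

2 May 2028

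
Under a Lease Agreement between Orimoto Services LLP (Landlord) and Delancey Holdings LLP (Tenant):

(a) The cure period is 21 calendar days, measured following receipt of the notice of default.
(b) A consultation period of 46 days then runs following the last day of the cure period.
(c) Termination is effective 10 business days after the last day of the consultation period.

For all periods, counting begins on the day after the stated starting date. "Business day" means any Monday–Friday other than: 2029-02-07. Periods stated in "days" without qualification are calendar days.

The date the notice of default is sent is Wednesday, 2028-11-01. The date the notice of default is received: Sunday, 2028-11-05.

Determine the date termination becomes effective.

2029-01-25

Adding 21 calendar days to 2028-11-05 gives 2028-11-26, which is the last day of the cure period.
The last day of the consultation period: 2028-11-26 + 46 days = 2029-01-11.
From Thursday, 2029-01-11, 10 business days (Jan 12, Jan 15, Jan 16, Jan 17, Jan 18, Jan 19, Jan 22, Jan 23, Jan 24, Jan 25, skipping weekends) brings us to Thursday, 2029-01-25, which is the date termination becomes effective.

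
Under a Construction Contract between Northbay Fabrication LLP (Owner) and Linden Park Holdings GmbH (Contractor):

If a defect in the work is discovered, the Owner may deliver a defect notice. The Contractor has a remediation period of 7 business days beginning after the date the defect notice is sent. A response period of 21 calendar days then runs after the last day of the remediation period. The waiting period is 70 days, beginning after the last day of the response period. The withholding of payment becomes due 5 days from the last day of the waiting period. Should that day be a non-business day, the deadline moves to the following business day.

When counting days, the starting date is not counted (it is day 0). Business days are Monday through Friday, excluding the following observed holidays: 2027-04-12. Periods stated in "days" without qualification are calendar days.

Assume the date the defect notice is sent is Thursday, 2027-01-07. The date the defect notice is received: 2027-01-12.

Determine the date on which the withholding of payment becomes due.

2027-04-26

The last day of the remediation period: 7 business days after Thursday, 2027-01-07, skipping weekends — Jan 8, Jan 11, Jan 12, Jan 13, Jan 14, Jan 15, Jan 18 — lands on Monday, 2027-01-18.
The last day of the response period: 21 calendar days after 2027-01-18 is 2027-02-08.
The last day of the waiting period: 2027-02-08 + 70 days = 2027-04-19.
Adding 5 calendar days to 2027-04-19 gives 2027-04-24, which is the date on which the withholding of payment becomes due. That falls on a Saturday, so it rolls to the next business day, Monday, 2027-04-26.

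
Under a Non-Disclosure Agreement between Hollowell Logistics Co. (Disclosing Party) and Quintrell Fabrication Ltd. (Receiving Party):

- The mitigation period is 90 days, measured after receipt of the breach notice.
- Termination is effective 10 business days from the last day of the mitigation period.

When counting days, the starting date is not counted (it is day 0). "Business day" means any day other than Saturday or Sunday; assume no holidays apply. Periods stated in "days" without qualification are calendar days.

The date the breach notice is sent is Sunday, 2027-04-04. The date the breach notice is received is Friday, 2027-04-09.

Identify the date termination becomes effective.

2027-07-22

The last day of the mitigation period: 2027-04-09 + 90 days = 2027-07-08.
From Thursday, 2027-07-08, 10 business days (Jul 9, Jul 12, Jul 13, Jul 14, Jul 15, Jul 16, Jul 19, Jul 20, Jul 21, Jul 22, skipping weekends) brings us to Thursday, 2027-07-22, which is the date termination becomes effective.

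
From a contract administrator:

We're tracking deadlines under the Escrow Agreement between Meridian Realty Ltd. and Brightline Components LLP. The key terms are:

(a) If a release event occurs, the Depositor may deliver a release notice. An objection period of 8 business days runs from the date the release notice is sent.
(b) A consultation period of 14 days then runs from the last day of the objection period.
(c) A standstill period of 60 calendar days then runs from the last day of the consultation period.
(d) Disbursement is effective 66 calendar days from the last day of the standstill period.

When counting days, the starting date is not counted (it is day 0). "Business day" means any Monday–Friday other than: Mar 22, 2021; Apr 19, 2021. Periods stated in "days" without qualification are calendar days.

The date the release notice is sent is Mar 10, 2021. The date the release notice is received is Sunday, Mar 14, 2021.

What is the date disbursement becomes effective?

The last day of the objection period: counting 8 business days from Wednesday, Mar 10, 2021 (Mar 11, Mar 12, Mar 15, Mar 16, Mar 17, Mar 18, Mar 19, Mar 23, skipping weekends and the listed holiday on Mar 22) reaches Tuesday, Mar 23, 2021.
The last day of the consultation period: Mar 23, 2021 + 14 days = Apr 6, 2021.
The last day of the standstill period: Apr 6, 2021 + 60 days = Jun 5, 2021.
The date disbursement becomes effective: 66 calendar days after Jun 5, 2021 is Aug 10, 2021.

Aug 10, 2021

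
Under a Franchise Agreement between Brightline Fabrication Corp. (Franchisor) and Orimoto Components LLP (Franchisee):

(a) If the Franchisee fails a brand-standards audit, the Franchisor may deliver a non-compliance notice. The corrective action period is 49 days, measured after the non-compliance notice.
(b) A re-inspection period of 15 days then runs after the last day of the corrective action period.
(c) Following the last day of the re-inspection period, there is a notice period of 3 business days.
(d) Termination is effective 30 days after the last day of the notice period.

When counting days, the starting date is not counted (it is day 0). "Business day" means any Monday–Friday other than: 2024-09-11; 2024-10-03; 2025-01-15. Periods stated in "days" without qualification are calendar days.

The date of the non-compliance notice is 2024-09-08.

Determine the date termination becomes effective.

2024-12-14

Adding 49 calendar days to 2024-09-08 gives 2024-10-27, which is the last day of the corrective action period.
The last day of the re-inspection period: 2024-10-27 + 15 days = 2024-11-11.
The last day of the notice period: counting 3 business days from Monday, 2024-11-11 (Nov 12, Nov 13, Nov 14, skipping weekends) reaches Thursday, 2024-11-14.
Adding 30 calendar days to 2024-11-14 gives 2024-12-14, which is the date termination becomes effective.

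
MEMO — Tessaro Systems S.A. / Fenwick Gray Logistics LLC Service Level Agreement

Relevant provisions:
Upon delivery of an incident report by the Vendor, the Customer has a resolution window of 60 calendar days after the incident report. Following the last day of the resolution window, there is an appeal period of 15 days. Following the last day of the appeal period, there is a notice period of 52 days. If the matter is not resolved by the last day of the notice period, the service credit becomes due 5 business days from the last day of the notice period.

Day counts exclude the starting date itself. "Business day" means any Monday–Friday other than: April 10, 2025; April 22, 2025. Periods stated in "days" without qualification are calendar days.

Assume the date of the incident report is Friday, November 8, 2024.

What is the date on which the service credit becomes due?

March 21, 2025

Adding 60 calendar days to November 8, 2024 gives January 7, 2025, which is the last day of the resolution window.
The last day of the appeal period: 15 calendar days after January 7, 2025 is January 22, 2025.
The last day of the notice period: January 22, 2025 + 52 days = March 15, 2025.
From Saturday, March 15, 2025, 5 business days (Mar 17, Mar 18, Mar 19, Mar 20, Mar 21, skipping weekends) brings us to Friday, March 21, 2025, which is the date on which the service credit becomes due.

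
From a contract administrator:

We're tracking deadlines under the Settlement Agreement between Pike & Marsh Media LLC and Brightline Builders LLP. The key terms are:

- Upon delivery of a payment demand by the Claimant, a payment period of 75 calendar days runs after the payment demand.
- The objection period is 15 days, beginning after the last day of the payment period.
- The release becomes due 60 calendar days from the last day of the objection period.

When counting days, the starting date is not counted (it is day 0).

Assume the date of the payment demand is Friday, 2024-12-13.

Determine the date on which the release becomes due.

The last day of the payment period: 75 calendar days after 2024-12-13 is 2025-02-26.
Adding 15 calendar days to 2025-02-26 gives 2025-03-13, which is the last day of the objection period.
Adding 60 calendar days to 2025-03-13 gives 2025-05-12, which is the date on which the release becomes due.

2025-05-12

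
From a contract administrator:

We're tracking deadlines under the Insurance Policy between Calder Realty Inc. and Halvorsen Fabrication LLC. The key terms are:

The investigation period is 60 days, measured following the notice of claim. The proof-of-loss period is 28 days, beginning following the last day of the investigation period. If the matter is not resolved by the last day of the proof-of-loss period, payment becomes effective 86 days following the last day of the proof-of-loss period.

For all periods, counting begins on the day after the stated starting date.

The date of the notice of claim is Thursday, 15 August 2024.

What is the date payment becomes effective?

5 February 2025

The last day of the investigation period: 60 calendar days after 15 August 2024 is 14 October 2024.
The last day of the proof-of-loss period: 14 October 2024 + 28 days = 11 November 2024.
The date payment becomes effective: 86 calendar days after 11 November 2024 is 5 February 2025.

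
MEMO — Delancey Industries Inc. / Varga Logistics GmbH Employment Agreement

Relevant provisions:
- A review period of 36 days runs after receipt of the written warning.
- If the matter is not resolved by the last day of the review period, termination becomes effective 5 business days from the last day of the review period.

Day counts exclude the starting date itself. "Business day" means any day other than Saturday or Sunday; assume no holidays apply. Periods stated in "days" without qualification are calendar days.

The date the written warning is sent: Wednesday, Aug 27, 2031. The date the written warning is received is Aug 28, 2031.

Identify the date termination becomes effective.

Adding 36 calendar days to Aug 28, 2031 gives Oct 3, 2031, which is the last day of the review period.
The date termination becomes effective: 5 business days after Friday, Oct 3, 2031, skipping weekends — Oct 6, Oct 7, Oct 8, Oct 9, Oct 10 — lands on Friday, Oct 10, 2031.

Oct 10, 2031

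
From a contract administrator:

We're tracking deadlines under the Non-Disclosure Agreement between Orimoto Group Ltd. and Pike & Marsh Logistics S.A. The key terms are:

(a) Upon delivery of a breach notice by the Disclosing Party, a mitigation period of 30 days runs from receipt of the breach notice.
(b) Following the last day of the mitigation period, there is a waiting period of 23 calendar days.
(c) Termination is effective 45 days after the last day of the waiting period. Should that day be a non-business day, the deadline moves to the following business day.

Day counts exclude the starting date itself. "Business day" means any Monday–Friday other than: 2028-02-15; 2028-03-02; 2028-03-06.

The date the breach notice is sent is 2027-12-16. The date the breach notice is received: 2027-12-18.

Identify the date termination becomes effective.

2028-03-27

Adding 30 calendar days to 2027-12-18 gives 2028-01-17, which is the last day of the mitigation period.
The last day of the waiting period: 2028-01-17 + 23 days = 2028-02-09.
The date termination becomes effective: 45 calendar days after 2028-02-09 is 2028-03-25. That falls on a Saturday, so it rolls to the next business day, Monday, 2028-03-27.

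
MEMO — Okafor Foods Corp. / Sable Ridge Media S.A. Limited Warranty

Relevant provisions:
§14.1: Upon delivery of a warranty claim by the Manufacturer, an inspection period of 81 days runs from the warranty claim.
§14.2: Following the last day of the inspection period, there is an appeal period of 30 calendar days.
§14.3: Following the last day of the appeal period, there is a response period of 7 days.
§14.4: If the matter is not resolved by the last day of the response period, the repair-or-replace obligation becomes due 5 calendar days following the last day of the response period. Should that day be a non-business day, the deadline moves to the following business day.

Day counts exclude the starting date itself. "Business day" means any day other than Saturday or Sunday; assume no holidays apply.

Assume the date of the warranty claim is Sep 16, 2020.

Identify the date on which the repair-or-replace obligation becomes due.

Jan 18, 2021

The last day of the inspection period: Sep 16, 2020 + 81 days = Dec 6, 2020.
The last day of the appeal period: 30 calendar days after Dec 6, 2020 is Jan 5, 2021.
The last day of the response period: 7 calendar days after Jan 5, 2021 is Jan 12, 2021.
Adding 5 calendar days to Jan 12, 2021 gives Jan 17, 2021, which is the date on which the repair-or-replace obligation becomes due. That falls on a Sunday, so it rolls to the next business day, Monday, Jan 18, 2021.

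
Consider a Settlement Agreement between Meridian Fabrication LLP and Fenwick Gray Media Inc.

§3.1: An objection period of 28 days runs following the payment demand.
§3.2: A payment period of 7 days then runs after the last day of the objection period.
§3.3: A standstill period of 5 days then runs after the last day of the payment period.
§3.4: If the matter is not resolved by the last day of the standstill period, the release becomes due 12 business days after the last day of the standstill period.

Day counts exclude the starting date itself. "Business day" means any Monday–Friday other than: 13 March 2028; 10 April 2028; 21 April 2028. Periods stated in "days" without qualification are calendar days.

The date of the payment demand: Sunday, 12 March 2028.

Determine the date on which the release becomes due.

9 May 2028

The last day of the objection period: 12 March 2028 + 28 days = 9 April 2028.
The last day of the payment period: 7 calendar days after 9 April 2028 is 16 April 2028.
The last day of the standstill period: 5 calendar days after 16 April 2028 is 21 April 2028.
The date on which the release becomes due: 12 business days after Friday, 21 April 2028, skipping weekends — Apr 24, Apr 25, Apr 26, Apr 27, …, May 5, May 8, May 9 — lands on Tuesday, 9 May 2028.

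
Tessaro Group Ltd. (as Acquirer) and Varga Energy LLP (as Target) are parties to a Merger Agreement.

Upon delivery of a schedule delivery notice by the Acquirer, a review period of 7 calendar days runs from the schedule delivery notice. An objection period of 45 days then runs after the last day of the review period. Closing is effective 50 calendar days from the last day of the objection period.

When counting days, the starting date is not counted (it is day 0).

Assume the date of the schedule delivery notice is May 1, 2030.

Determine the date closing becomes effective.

Adding 7 calendar days to May 1, 2030 gives May 8, 2030, which is the last day of the review period.
The last day of the objection period: 45 calendar days after May 8, 2030 is Jun 22, 2030.
The date closing becomes effective: 50 calendar days after Jun 22, 2030 is Aug 11, 2030.

Aug 11, 2030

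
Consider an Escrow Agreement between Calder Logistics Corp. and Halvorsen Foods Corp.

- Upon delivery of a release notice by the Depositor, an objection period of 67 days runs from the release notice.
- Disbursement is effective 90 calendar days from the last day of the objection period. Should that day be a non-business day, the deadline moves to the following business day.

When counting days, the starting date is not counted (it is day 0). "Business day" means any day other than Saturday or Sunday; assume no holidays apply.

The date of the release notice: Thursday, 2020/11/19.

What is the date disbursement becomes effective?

2021/04/26

The last day of the objection period: 67 calendar days after 2020/11/19 is 2021/01/25.
The date disbursement becomes effective: 90 calendar days after 2021/01/25 is 2021/04/25. That falls on a Sunday, so it rolls to the next business day, Monday, 2021/04/26.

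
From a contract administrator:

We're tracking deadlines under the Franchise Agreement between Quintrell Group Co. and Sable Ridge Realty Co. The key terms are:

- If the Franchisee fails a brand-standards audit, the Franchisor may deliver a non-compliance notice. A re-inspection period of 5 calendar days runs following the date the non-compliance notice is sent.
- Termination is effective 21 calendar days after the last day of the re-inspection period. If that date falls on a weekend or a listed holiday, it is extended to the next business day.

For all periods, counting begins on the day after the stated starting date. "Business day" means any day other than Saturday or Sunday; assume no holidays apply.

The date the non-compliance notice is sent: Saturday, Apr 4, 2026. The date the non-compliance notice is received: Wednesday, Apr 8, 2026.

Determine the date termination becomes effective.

The last day of the re-inspection period: Apr 4, 2026 + 5 days = Apr 9, 2026.
The date termination becomes effective: Apr 9, 2026 + 21 days = Apr 30, 2026. Apr 30, 2026 is a Thursday, so no roll-forward applies.

Apr 30, 2026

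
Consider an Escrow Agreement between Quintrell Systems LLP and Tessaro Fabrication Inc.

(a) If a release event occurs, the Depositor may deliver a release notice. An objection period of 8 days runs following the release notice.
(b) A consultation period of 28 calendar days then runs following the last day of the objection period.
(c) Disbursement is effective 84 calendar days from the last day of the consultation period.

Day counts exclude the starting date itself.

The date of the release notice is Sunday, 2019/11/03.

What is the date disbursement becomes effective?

The last day of the objection period: 8 calendar days after 2019/11/03 is 2019/11/11.
The last day of the consultation period: 2019/11/11 + 28 days = 2019/12/09.
The date disbursement becomes effective: 2019/12/09 + 84 days = 2020/03/02.

2020/03/02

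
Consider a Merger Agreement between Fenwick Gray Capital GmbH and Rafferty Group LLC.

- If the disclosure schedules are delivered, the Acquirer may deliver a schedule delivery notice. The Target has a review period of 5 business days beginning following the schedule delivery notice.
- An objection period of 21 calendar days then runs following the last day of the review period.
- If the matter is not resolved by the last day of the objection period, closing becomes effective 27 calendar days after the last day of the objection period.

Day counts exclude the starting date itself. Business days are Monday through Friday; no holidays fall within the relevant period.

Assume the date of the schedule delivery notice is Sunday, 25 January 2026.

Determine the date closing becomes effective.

The last day of the review period: counting 5 business days from Sunday, 25 January 2026 (Jan 26, Jan 27, Jan 28, Jan 29, Jan 30, skipping weekends) reaches Friday, 30 January 2026.
The last day of the objection period: 21 calendar days after 30 January 2026 is 20 February 2026.
Adding 27 calendar days to 20 February 2026 gives 19 March 2026, which is the date closing becomes effective.

19 March 2026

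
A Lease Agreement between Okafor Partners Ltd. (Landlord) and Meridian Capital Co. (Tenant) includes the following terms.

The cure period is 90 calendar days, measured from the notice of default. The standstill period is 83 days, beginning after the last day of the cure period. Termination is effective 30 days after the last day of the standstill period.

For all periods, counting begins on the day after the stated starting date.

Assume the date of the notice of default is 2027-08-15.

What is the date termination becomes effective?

Adding 90 calendar days to 2027-08-15 gives 2027-11-13, which is the last day of the cure period.
The last day of the standstill period: 2027-11-13 + 83 days = 2028-02-04.
The date termination becomes effective: 30 calendar days after 2028-02-04 is 2028-03-05.

2028-03-05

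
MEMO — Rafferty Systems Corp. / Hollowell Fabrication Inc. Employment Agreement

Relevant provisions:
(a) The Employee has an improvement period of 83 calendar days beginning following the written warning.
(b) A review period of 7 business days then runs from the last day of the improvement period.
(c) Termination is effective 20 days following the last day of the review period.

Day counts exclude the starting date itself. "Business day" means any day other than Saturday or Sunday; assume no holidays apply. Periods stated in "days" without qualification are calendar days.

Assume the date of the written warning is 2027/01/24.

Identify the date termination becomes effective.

2027/05/17

The last day of the improvement period: 2027/01/24 + 83 days = 2027/04/17.
From Saturday, 2027/04/17, 7 business days (Apr 19, Apr 20, Apr 21, Apr 22, Apr 23, Apr 26, Apr 27, skipping weekends) brings us to Tuesday, 2027/04/27, which is the last day of the review period.
The date termination becomes effective: 20 calendar days after 2027/04/27 is 2027/05/17.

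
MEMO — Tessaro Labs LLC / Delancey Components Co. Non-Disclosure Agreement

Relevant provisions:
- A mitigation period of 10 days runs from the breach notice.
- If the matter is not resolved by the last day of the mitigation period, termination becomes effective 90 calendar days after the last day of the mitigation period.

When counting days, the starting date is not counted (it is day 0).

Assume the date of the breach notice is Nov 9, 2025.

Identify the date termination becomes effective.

Feb 17, 2026

Adding 10 calendar days to Nov 9, 2025 gives Nov 19, 2025, which is the last day of the mitigation period.
Adding 90 calendar days to Nov 19, 2025 gives Feb 17, 2026, which is the date termination becomes effective.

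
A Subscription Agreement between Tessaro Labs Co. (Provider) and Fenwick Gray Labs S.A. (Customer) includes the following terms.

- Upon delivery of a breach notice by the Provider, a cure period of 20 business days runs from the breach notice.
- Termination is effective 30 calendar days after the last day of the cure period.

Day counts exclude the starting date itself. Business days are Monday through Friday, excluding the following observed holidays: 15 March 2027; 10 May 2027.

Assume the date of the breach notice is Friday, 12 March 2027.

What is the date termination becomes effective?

The last day of the cure period: 20 business days after Friday, 12 March 2027, skipping weekends and the listed holiday on Mar 15 — Mar 16, Mar 17, Mar 18, Mar 19, …, Apr 8, Apr 9, Apr 12 — lands on Monday, 12 April 2027.
The date termination becomes effective: 30 calendar days after 12 April 2027 is 12 May 2027.

12 May 2027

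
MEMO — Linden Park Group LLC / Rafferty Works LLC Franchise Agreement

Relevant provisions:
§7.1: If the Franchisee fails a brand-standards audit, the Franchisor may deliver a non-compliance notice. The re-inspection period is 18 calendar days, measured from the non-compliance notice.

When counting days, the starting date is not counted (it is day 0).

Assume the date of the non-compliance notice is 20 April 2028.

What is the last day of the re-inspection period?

The last day of the re-inspection period: 18 calendar days after 20 April 2028 is 8 May 2028.

8 May 2028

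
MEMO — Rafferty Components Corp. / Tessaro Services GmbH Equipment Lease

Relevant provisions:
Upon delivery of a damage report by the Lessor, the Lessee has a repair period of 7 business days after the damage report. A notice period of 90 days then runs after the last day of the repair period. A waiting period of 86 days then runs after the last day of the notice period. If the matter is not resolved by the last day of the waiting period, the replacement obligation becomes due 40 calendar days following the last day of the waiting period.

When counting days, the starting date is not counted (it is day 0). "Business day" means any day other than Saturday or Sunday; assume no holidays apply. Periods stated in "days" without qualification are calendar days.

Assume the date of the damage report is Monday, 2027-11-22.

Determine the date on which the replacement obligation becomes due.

2028-07-04

From Monday, 2027-11-22, 7 business days (Nov 23, Nov 24, Nov 25, Nov 26, Nov 29, Nov 30, Dec 1, skipping weekends) brings us to Wednesday, 2027-12-01, which is the last day of the repair period.
Adding 90 calendar days to 2027-12-01 gives 2028-02-29, which is the last day of the notice period.
The last day of the waiting period: 2028-02-29 + 86 days = 2028-05-25.
The date on which the replacement obligation becomes due: 40 calendar days after 2028-05-25 is 2028-07-04.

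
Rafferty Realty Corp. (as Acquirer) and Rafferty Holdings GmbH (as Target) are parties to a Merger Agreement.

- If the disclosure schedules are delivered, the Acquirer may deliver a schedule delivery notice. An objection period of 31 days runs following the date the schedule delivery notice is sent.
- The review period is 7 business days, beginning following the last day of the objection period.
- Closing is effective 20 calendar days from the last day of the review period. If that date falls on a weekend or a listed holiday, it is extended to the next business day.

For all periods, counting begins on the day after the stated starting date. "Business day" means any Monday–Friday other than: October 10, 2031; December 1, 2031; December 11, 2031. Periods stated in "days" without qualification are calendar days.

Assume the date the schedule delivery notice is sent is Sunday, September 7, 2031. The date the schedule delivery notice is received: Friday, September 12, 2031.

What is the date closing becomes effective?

The last day of the objection period: September 7, 2031 + 31 days = October 8, 2031.
The last day of the review period: 7 business days after Wednesday, October 8, 2031, skipping weekends and the listed holiday on Oct 10 — Oct 9, Oct 13, Oct 14, Oct 15, Oct 16, Oct 17, Oct 20 — lands on Monday, October 20, 2031.
The date closing becomes effective: October 20, 2031 + 20 days = November 9, 2031. That falls on a Sunday, so it rolls to the next business day, Monday, November 10, 2031.

November 10, 2031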